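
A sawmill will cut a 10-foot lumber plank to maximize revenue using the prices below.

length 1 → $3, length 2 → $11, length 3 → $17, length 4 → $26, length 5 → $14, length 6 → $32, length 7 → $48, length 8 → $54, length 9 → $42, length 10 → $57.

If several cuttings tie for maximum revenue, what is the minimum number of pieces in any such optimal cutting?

2

Let r[k] be the best obtainable value from length k. For each k, try every first piece i and keep the best of price[i] + r[k−i].
r[1] = 3
r[2] = max(3+3, 11+0) = 11
r[3] = max(3+11, 11+3, 17+0) = 17
r[4] = max(3+17, 11+11, 17+3, 26+0) = 26
r[5] = max(3+26, 11+17, 17+11, 26+3, 14+0) = 29
r[6] = max(3+29, 11+26, 17+17, 26+11, 14+3, 32+0) = 37
r[7] = max(3+37, 11+29, 17+26, …, 32+3, 48+0) = 48
r[8] = max(3+48, 11+37, 17+29, …, 48+3, 54+0) = 54
r[9] = max(3+54, 11+48, 17+37, …, 54+3, 42+0) = 59
r[10] = max(3+59, 11+54, 17+48, …, 42+3, 57+0) = 65
Maximum revenue is $65.
Now minimize piece count subject to staying optimal: for each k, pieces[k] = 1 + min over i with p[i]+r[k−i]=r[k] of pieces[k−i].
pieces[7] = 1
pieces[8] = 1
pieces[9] = 2
pieces[10] = 2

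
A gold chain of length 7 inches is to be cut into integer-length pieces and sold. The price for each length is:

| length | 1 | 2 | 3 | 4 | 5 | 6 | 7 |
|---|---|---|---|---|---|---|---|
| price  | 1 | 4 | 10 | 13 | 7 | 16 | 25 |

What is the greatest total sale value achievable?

Consider every possible first cut. R[k] is the best of p[i]+R[k−i] over all sellable i≤k.
R[1] = 1
R[2] = max(1+1, 4+0) = 4
R[3] = max(1+4, 4+1, 10+0) = 10
R[4] = max(1+10, 4+4, 10+1, 13+0) = 13
R[5] = max(1+13, 4+10, 10+4, 13+1, 7+0) = 14
R[6] = max(1+14, 4+13, 10+10, 13+4, 7+1, 16+0) = 20
R[7] = max(1+20, 4+14, 10+13, …, 16+1, 25+0) = 25
Best is to sell the whole 7-inch piece uncut for $25.

25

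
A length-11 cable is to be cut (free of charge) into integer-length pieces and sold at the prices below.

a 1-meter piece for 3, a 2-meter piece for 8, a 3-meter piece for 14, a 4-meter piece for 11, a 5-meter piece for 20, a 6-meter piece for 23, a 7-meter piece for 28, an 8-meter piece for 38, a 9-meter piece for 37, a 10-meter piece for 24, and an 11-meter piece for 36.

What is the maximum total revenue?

Build best[k] bottom-up: best[k] = max over allowed piece i of (p[i] + best[k−i]).
best[1] = 3
best[2] = max(3+3, 8+0) = 8
best[3] = max(3+8, 8+3, 14+0) = 14
best[4] = max(3+14, 8+8, 14+3, 11+0) = 17
best[5] = max(3+17, 8+14, 14+8, 11+3, 20+0) = 22
best[6] = max(3+22, 8+17, 14+14, 11+8, 20+3, 23+0) = 28
best[7] = max(3+28, 8+22, 14+17, …, 23+3, 28+0) = 31
best[8] = max(3+31, 8+28, 14+22, …, 28+3, 38+0) = 38
best[9] = max(3+38, 8+31, 14+28, …, 38+3, 37+0) = 42
best[10] = max(3+42, 8+38, 14+31, …, 37+3, 24+0) = 46
best[11] = max(3+46, 8+42, 14+38, …, 24+3, 36+0) = 52
One optimal cutting: 8 + 3 → 38 + 14 = 52.

52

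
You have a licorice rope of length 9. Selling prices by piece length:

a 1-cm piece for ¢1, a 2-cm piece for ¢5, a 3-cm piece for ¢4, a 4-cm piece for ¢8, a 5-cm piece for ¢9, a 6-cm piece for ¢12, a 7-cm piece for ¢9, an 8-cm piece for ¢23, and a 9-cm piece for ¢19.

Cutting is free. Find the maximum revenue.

24

Let v[k] be the best obtainable value from length k. For each k, try every first piece i and keep the best of price[i] + v[k−i].
v[1] = 1
v[2] = max(1+1, 5+0) = 5
v[3] = max(1+5, 5+1, 4+0) = 6
v[4] = max(1+6, 5+5, 4+1, 8+0) = 10
v[5] = max(1+10, 5+6, 4+5, 8+1, 9+0) = 11
v[6] = max(1+11, 5+10, 4+6, 8+5, 9+1, 12+0) = 15
v[7] = max(1+15, 5+11, 4+10, …, 12+1, 9+0) = 16
v[8] = max(1+16, 5+15, 4+11, …, 9+1, 23+0) = 23
v[9] = max(1+23, 5+16, 4+15, …, 23+1, 19+0) = 24
One optimal cutting: 8 + 1 → ¢23 + ¢1 = ¢24.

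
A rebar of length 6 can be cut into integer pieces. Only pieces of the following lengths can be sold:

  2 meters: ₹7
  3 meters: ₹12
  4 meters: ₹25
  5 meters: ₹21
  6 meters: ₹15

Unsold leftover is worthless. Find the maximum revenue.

Let best[k] be the best obtainable value from length k. For each k, try every first piece i and keep the best of price[i] + best[k−i].
best[1] = 0
best[2] = 7
best[3] = 12
best[4] = 25
best[5] = 25
best[6] = 32  (first piece 2, then best[4]=25)
One optimal cutting: 4 + 2 → ₹32.

32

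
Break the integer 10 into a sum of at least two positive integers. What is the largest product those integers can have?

36

Fill g[k] for k=2..10: at each k try every first piece i and multiply by the better of (k−i) uncut or g[k−i].
Small cases: g[2]=1, g[3]=2.
g[4] = 2×max(2,1) = 2×2 = 4
g[5] = 2×max(3,2) = 2×3 = 6
g[6] = 3×max(3,2) = 3×3 = 9
g[7] = 2×max(5,6) = 2×6 = 12
g[8] = 2×max(6,9) = 2×9 = 18
g[9] = 3×max(6,9) = 3×9 = 27
g[10] = 2×max(8,18) = 2×18 = 36
One optimal split: 3 + 3 + 2 + 2; product 3×3×2×2 = 36.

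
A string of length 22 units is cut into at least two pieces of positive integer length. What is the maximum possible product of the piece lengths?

Fill m[k] for k=2..22: at each k try every first piece i and multiply by the better of (k−i) uncut or m[k−i].
m[2] = 1·max(1,0) = 1·1 = 1
m[3] = 1·max(2,1) = 1·2 = 2
m[4] = 2·max(2,1) = 2·2 = 4
m[5] = 2·max(3,2) = 2·3 = 6
m[6] = 3·max(3,2) = 3·3 = 9
m[7] = 2·max(5,6) = 2·6 = 12
m[8] = 2·max(6,9) = 2·9 = 18
m[9] = 3·max(6,9) = 3·9 = 27
m[10] = 2·max(8,18) = 2·18 = 36
m[11] = 2·max(9,27) = 2·27 = 54
m[12] = 3·max(9,27) = 3·27 = 81
m[13] = 2·max(11,54) = 2·54 = 108
m[14] = 2·max(12,81) = 2·81 = 162
m[15] = 3·max(12,81) = 3·81 = 243
m[16] = 2·max(14,162) = 2·162 = 324
m[17] = 2·max(15,243) = 2·243 = 486
m[18] = 3·max(15,243) = 3·243 = 729
m[19] = 2·max(17,486) = 2·486 = 972
m[20] = 2·max(18,729) = 2·729 = 1458
m[21] = 3·max(18,729) = 3·729 = 2187
m[22] = 2·max(20,1458) = 2·1458 = 2916
One optimal split: 3 + 3 + 3 + 3 + 3 + 3 + 2 + 2; product 3·3·3·3·3·3·2·2 = 2916.

2916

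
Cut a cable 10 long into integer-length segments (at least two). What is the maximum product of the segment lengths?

36

Define g[k] = max over 1≤i<k of i · max(k−i, g[k−i]); the inner max lets the remainder stay uncut if that's better.
g[2] = 1·max(1,0) = 1·1 = 1
g[3] = max(1·2, 2·1) = 2
g[4] = max(1·3, 2·2, 3·1) = 4
g[5] = max(1·4, 2·3, 3·2, 4·1) = 6
g[6] = max(1·6, 2·4, 3·3, 4·2, 5·1) = 9
g[7] = max(1·9, 2·6, 3·4, 4·3, 5·2, 6·1) = 12
g[8] = max(1·12, 2·9, 3·6, …, 6·2, 7·1) = 18
g[9] = max(1·18, 2·12, 3·9, …, 7·2, 8·1) = 27
g[10] = max(1·27, 2·18, 3·12, …, 8·2, 9·1) = 36
One optimal split: 3 + 3 + 2 + 2; product 3·3·2·2 = 36.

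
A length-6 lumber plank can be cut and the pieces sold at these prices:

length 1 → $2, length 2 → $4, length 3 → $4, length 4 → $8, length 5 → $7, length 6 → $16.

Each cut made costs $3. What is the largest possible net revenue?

Let v[k] be the best obtainable value from length k. For each k, try every first piece i and keep the best of price[i] + v[k−i] minus the 3 cut fee when i<k.
v[1] = 2
v[2] = max(2+2-3, 4+0) = 4
v[3] = max(2+4-3, 4+2-3, 4+0) = 4
v[4] = max(2+4-3, 4+4-3, 4+2-3, 8+0) = 8
v[5] = max(2+8-3, 4+4-3, 4+4-3, 8+2-3, 7+0) = 7
v[6] = max(2+7-3, 4+8-3, 4+4-3, 8+4-3, 7+2-3, 16+0) = 16
Best is to make no cuts and sell whole for $16.

16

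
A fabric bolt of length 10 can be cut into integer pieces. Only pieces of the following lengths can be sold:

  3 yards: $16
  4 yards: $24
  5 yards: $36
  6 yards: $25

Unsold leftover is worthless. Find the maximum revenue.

72

Consider every possible first cut. best[k] is the best of p[i]+best[k−i] over all sellable i≤k.
best[1] = 0
best[2] = 0
best[3] = 16
best[4] = max(16+0, 24+0) = 24
best[5] = max(16+0, 24+0, 36+0) = 36
best[6] = max(16+16, 24+0, 36+0, 25+0) = 36
best[7] = max(16+24, 24+16, 36+0, 25+0) = 40
best[8] = max(16+36, 24+24, 36+16, 25+0) = 52
best[9] = max(16+36, 24+36, 36+24, 25+16) = 60
best[10] = max(16+40, 24+36, 36+36, 25+24) = 72
One optimal cutting: 5 + 5 → $72.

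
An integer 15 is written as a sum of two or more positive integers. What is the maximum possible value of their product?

Fill f[k] for k=2..15: at each k try every first piece i and multiply by the better of (k−i) uncut or f[k−i].
f[2] = 1×max(1,0) = 1×1 = 1
f[3] = 1×max(2,1) = 1×2 = 2
f[4] = 2×max(2,1) = 2×2 = 4
f[5] = 2×max(3,2) = 2×3 = 6
f[6] = 3×max(3,2) = 3×3 = 9
f[7] = 2×max(5,6) = 2×6 = 12
f[8] = 2×max(6,9) = 2×9 = 18
f[9] = 3×max(6,9) = 3×9 = 27
f[10] = 2×max(8,18) = 2×18 = 36
f[11] = 2×max(9,27) = 2×27 = 54
f[12] = 3×max(9,27) = 3×27 = 81
f[13] = 2×max(11,54) = 2×54 = 108
f[14] = 2×max(12,81) = 2×81 = 162
f[15] = 3×max(12,81) = 3×81 = 243
One optimal split: 3 + 3 + 3 + 3 + 3; product 3×3×3×3×3 = 243.

243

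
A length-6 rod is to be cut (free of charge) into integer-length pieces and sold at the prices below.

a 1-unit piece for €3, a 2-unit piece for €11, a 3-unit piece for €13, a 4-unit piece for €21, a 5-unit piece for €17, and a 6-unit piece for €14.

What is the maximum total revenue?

33

Build v[k] bottom-up: v[k] = max over allowed piece i of (p[i] + v[k−i]).
v[1] = 3
v[2] = 11
v[3] = 14  (first piece 1, then v[2]=11)
v[4] = 22  (first piece 2, then v[2]=11)
v[5] = 25  (first piece 1, then v[4]=22)
v[6] = 33  (first piece 2, then v[4]=22)
One optimal cutting: 2 + 2 + 2 → €11 + €11 + €11 = €33.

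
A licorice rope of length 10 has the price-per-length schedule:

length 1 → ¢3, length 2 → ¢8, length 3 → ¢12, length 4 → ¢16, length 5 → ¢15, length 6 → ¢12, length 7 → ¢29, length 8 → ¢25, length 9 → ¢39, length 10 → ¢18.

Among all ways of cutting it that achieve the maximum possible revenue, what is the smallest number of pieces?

2

Build r[k] bottom-up: r[k] = max over allowed piece i of (p[i] + r[k−i]).
r[1] = 3
r[2] = 8
r[3] = 12
r[4] = 16  (first piece 2, then r[2]=8)
r[5] = 20  (first piece 2, then r[3]=12)
r[6] = 24  (first piece 2, then r[4]=16)
r[7] = 29
r[8] = 32  (first piece 1, then r[7]=29)
r[9] = 39
r[10] = 42  (first piece 1, then r[9]=39)
Maximum revenue is ¢42.
Now minimize piece count subject to staying optimal: for each k, pieces[k] = 1 + min over i with p[i]+r[k−i]=r[k] of pieces[k−i].
pieces[7] = 1
pieces[8] = 2
pieces[9] = 1
pieces[10] = 2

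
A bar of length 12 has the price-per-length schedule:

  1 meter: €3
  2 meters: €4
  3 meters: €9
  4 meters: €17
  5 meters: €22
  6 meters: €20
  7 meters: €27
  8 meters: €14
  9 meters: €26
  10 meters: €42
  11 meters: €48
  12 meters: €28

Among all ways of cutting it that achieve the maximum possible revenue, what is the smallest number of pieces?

Consider every possible first cut. r[k] is the best of p[i]+r[k−i] over all sellable i≤k.
r[1] = 3
r[2] = max(3+3, 4+0) = 6
r[3] = max(3+6, 4+3, 9+0) = 9
r[4] = max(3+9, 4+6, 9+3, 17+0) = 17
r[5] = max(3+17, 4+9, 9+6, 17+3, 22+0) = 22
r[6] = max(3+22, 4+17, 9+9, 17+6, 22+3, 20+0) = 25
r[7] = max(3+25, 4+22, 9+17, …, 20+3, 27+0) = 28
r[8] = max(3+28, 4+25, 9+22, …, 27+3, 14+0) = 34
r[9] = max(3+34, 4+28, 9+25, …, 14+3, 26+0) = 39
r[10] = max(3+39, 4+34, 9+28, …, 26+3, 42+0) = 44
r[11] = max(3+44, 4+39, 9+34, …, 42+3, 48+0) = 48
r[12] = max(3+48, 4+44, 9+39, …, 48+3, 28+0) = 51
Maximum revenue is €51.
Now minimize piece count subject to staying optimal: for each k, pieces[k] = 1 + min over i with p[i]+r[k−i]=r[k] of pieces[k−i].
pieces[9] = 2
pieces[10] = 2
pieces[11] = 1
pieces[12] = 2

2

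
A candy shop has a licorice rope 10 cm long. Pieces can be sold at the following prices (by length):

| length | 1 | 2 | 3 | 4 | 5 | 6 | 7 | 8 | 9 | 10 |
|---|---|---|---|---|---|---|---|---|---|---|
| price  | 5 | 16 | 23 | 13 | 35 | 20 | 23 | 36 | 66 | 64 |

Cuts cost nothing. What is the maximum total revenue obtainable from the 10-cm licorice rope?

Let R[k] be the best obtainable value from length k. For each k, try every first piece i and keep the best of price[i] + R[k−i].
R[1] = 5
R[2] = max(5+5, 16+0) = 16
R[3] = max(5+16, 16+5, 23+0) = 23
R[4] = max(5+23, 16+16, 23+5, 13+0) = 32
R[5] = max(5+32, 16+23, 23+16, 13+5, 35+0) = 39
R[6] = max(5+39, 16+32, 23+23, 13+16, 35+5, 20+0) = 48
R[7] = max(5+48, 16+39, 23+32, …, 20+5, 23+0) = 55
R[8] = max(5+55, 16+48, 23+39, …, 23+5, 36+0) = 64
R[9] = max(5+64, 16+55, 23+48, …, 36+5, 66+0) = 71
R[10] = max(5+71, 16+64, 23+55, …, 66+5, 64+0) = 80
One optimal cutting: 2 + 2 + 2 + 2 + 2 → ¢16 + ¢16 + ¢16 + ¢16 + ¢16 = ¢80.

80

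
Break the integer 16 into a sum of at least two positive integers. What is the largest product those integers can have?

Fill prod[k] for k=2..16: at each k try every first piece i and multiply by the better of (k−i) uncut or prod[k−i].
prod[2] = 1×max(1,0) = 1×1 = 1
prod[3] = max(1×2, 2×1) = 2
prod[4] = max(1×3, 2×2, 3×1) = 4
prod[5] = max(1×4, 2×3, 3×2, 4×1) = 6
prod[6] = max(1×6, 2×4, 3×3, 4×2, 5×1) = 9
prod[7] = max(1×9, 2×6, 3×4, 4×3, 5×2, 6×1) = 12
prod[8] = max(1×12, 2×9, 3×6, …, 6×2, 7×1) = 18
prod[9] = max(1×18, 2×12, 3×9, …, 7×2, 8×1) = 27
prod[10] = max(1×27, 2×18, 3×12, …, 8×2, 9×1) = 36
prod[11] = max(1×36, 2×27, 3×18, …, 9×2, 10×1) = 54
prod[12] = max(1×54, 2×36, 3×27, …, 10×2, 11×1) = 81
prod[13] = max(1×81, 2×54, 3×36, …, 11×2, 12×1) = 108
prod[14] = max(1×108, 2×81, 3×54, …, 12×2, 13×1) = 162
prod[15] = max(1×162, 2×108, 3×81, …, 13×2, 14×1) = 243
prod[16] = max(1×243, 2×162, 3×108, …, 14×2, 15×1) = 324
One optimal split: 3 + 3 + 3 + 3 + 2 + 2; product 3×3×3×3×2×2 = 324.

324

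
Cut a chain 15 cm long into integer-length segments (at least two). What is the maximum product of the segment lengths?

243

Define f[k] = max over 1≤i<k of i · max(k−i, f[k−i]); the inner max lets the remainder stay uncut if that's better.
Small cases: f[2]=1, f[3]=2, f[4]=4, f[5]=6, f[6]=9, f[7]=12.
f[8] = max(1·12, 2·9, 3·6, …, 6·2, 7·1) = 18
f[9] = max(1·18, 2·12, 3·9, …, 7·2, 8·1) = 27
f[10] = max(1·27, 2·18, 3·12, …, 8·2, 9·1) = 36
f[11] = max(1·36, 2·27, 3·18, …, 9·2, 10·1) = 54
f[12] = max(1·54, 2·36, 3·27, …, 10·2, 11·1) = 81
f[13] = max(1·81, 2·54, 3·36, …, 11·2, 12·1) = 108
f[14] = max(1·108, 2·81, 3·54, …, 12·2, 13·1) = 162
f[15] = max(1·162, 2·108, 3·81, …, 13·2, 14·1) = 243
One optimal split: 3 + 3 + 3 + 3 + 3; product 3·3·3·3·3 = 243.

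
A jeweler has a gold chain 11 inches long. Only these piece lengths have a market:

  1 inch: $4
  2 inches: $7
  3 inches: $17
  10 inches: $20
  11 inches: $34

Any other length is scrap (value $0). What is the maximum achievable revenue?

Build best[k] bottom-up: best[k] = max over allowed piece i of (p[i] + best[k−i]).
best[1] = 4
best[2] = max(4+4, 7+0) = 8
best[3] = max(4+8, 7+4, 17+0) = 17
best[4] = max(4+17, 7+8, 17+4) = 21
best[5] = max(4+21, 7+17, 17+8) = 25
best[6] = max(4+25, 7+21, 17+17) = 34
best[7] = max(4+34, 7+25, 17+21) = 38
best[8] = max(4+38, 7+34, 17+25) = 42
best[9] = max(4+42, 7+38, 17+34) = 51
best[10] = max(4+51, 7+42, 17+38, 20+0) = 55
best[11] = max(4+55, 7+51, 17+42, 20+4, 34+0) = 59
One optimal cutting: 3 + 3 + 3 + 1 + 1 → $59.

59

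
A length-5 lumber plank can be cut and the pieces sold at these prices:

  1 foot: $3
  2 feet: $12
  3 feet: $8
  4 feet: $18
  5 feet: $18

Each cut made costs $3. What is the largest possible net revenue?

21

Let r[k] be the best obtainable value from length k. For each k, try every first piece i and keep the best of price[i] + r[k−i] minus the 3 cut fee when i<k.
r[1] = 3
r[2] = 12
r[3] = 12  (first piece 1, then r[2]=12)
r[4] = 21  (first piece 2, then r[2]=12)
r[5] = 21  (first piece 1, then r[4]=21)
One optimal plan: pieces 2 + 2 + 1 (2 cuts) → $27 − $6 = $21.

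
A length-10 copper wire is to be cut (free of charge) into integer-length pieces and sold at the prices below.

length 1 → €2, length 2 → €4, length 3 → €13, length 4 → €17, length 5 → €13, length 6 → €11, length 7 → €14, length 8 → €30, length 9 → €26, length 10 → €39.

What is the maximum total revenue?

Build R[k] bottom-up: R[k] = max over allowed piece i of (p[i] + R[k−i]).
R[1] = 2
R[2] = max(2+2, 4+0) = 4
R[3] = max(2+4, 4+2, 13+0) = 13
R[4] = max(2+13, 4+4, 13+2, 17+0) = 17
R[5] = max(2+17, 4+13, 13+4, 17+2, 13+0) = 19
R[6] = max(2+19, 4+17, 13+13, 17+4, 13+2, 11+0) = 26
R[7] = max(2+26, 4+19, 13+17, …, 11+2, 14+0) = 30
R[8] = max(2+30, 4+26, 13+19, …, 14+2, 30+0) = 34
R[9] = max(2+34, 4+30, 13+26, …, 30+2, 26+0) = 39
R[10] = max(2+39, 4+34, 13+30, …, 26+2, 39+0) = 43
One optimal cutting: 4 + 3 + 3 → €17 + €13 + €13 = €43.

43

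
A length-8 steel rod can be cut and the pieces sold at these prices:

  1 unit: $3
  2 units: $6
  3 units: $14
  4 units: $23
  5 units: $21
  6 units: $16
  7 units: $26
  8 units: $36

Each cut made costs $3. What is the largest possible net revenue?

43

Let r[k] be the best obtainable value from length k. For each k, try every first piece i and keep the best of price[i] + r[k−i] minus the 3 cut fee when i<k.
r[1] = 3
r[2] = max(3+3-3, 6+0) = 6
r[3] = max(3+6-3, 6+3-3, 14+0) = 14
r[4] = max(3+14-3, 6+6-3, 14+3-3, 23+0) = 23
r[5] = max(3+23-3, 6+14-3, 14+6-3, 23+3-3, 21+0) = 23
r[6] = max(3+23-3, 6+23-3, 14+14-3, 23+6-3, 21+3-3, 16+0) = 26
r[7] = max(3+26-3, 6+23-3, 14+23-3, …, 16+3-3, 26+0) = 34
r[8] = max(3+34-3, 6+26-3, 14+23-3, …, 26+3-3, 36+0) = 43
One optimal plan: pieces 4 + 4 (1 cut) → $46 − $3 = $43.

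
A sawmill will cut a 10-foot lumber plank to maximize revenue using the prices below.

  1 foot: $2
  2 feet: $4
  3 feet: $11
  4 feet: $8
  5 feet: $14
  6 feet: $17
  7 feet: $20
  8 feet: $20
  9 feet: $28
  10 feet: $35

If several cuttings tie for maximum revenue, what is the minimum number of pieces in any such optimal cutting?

1

Consider every possible first cut. r[k] is the best of p[i]+r[k−i] over all sellable i≤k.
r[1] = 2
r[2] = max(2+2, 4+0) = 4
r[3] = max(2+4, 4+2, 11+0) = 11
r[4] = max(2+11, 4+4, 11+2, 8+0) = 13
r[5] = max(2+13, 4+11, 11+4, 8+2, 14+0) = 15
r[6] = max(2+15, 4+13, 11+11, 8+4, 14+2, 17+0) = 22
r[7] = max(2+22, 4+15, 11+13, …, 17+2, 20+0) = 24
r[8] = max(2+24, 4+22, 11+15, …, 20+2, 20+0) = 26
r[9] = max(2+26, 4+24, 11+22, …, 20+2, 28+0) = 33
r[10] = max(2+33, 4+26, 11+24, …, 28+2, 35+0) = 35
Maximum revenue is $35.
Now minimize piece count subject to staying optimal: for each k, pieces[k] = 1 + min over i with p[i]+r[k−i]=r[k] of pieces[k−i].
pieces[7] = 3
pieces[8] = 3
pieces[9] = 3
pieces[10] = 1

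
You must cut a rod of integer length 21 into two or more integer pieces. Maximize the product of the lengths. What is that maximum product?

2187

Define P[k] = max over 1≤i<k of i · max(k−i, P[k−i]); the inner max lets the remainder stay uncut if that's better.
P[2] = 1×max(1,0) = 1×1 = 1
P[3] = 1×max(2,1) = 1×2 = 2
P[4] = 2×max(2,1) = 2×2 = 4
P[5] = 2×max(3,2) = 2×3 = 6
P[6] = 3×max(3,2) = 3×3 = 9
P[7] = 2×max(5,6) = 2×6 = 12
P[8] = 2×max(6,9) = 2×9 = 18
P[9] = 3×max(6,9) = 3×9 = 27
P[10] = 2×max(8,18) = 2×18 = 36
P[11] = 2×max(9,27) = 2×27 = 54
P[12] = 3×max(9,27) = 3×27 = 81
P[13] = 2×max(11,54) = 2×54 = 108
P[14] = 2×max(12,81) = 2×81 = 162
P[15] = 3×max(12,81) = 3×81 = 243
P[16] = 2×max(14,162) = 2×162 = 324
P[17] = 2×max(15,243) = 2×243 = 486
P[18] = 3×max(15,243) = 3×243 = 729
P[19] = 2×max(17,486) = 2×486 = 972
P[20] = 2×max(18,729) = 2×729 = 1458
P[21] = 3×max(18,729) = 3×729 = 2187
One optimal split: 3 + 3 + 3 + 3 + 3 + 3 + 3; product 3×3×3×3×3×3×3 = 2187.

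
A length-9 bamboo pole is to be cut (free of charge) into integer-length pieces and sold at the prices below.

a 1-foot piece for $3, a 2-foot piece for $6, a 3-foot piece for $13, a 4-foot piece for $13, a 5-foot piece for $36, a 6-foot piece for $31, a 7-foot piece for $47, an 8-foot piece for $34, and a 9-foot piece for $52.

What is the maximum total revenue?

53

Consider every possible first cut. best[k] is the best of p[i]+best[k−i] over all sellable i≤k.
best[1] = 3
best[2] = 6  (first piece 1, then best[1]=3)
best[3] = 13
best[4] = 16  (first piece 1, then best[3]=13)
best[5] = 36
best[6] = 39  (first piece 1, then best[5]=36)
best[7] = 47
best[8] = 50  (first piece 1, then best[7]=47)
best[9] = 53  (first piece 1, then best[8]=50)
One optimal cutting: 7 + 1 + 1 → $47 + $3 + $3 = $53.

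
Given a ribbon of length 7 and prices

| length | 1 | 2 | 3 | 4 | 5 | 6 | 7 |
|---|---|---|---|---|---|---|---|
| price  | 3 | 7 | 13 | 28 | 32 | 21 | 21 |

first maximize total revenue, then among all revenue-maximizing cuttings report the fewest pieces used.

2

Consider every possible first cut. r[k] is the best of p[i]+r[k−i] over all sellable i≤k.
r[1] = 3
r[2] = max(3+3, 7+0) = 7
r[3] = max(3+7, 7+3, 13+0) = 13
r[4] = max(3+13, 7+7, 13+3, 28+0) = 28
r[5] = max(3+28, 7+13, 13+7, 28+3, 32+0) = 32
r[6] = max(3+32, 7+28, 13+13, 28+7, 32+3, 21+0) = 35
r[7] = max(3+35, 7+32, 13+28, …, 21+3, 21+0) = 41
Maximum revenue is ¢41.
Now minimize piece count subject to staying optimal: for each k, pieces[k] = 1 + min over i with p[i]+r[k−i]=r[k] of pieces[k−i].
pieces[4] = 1
pieces[5] = 1
pieces[6] = 2
pieces[7] = 2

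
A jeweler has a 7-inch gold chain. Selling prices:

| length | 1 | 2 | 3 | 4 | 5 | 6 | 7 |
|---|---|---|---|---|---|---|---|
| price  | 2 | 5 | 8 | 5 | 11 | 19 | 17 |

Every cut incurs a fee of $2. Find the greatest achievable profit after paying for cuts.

Let r[k] be the best obtainable value from length k. For each k, try every first piece i and keep the best of price[i] + r[k−i] minus the 2 cut fee when i<k.
r[1] = 2
r[2] = max(2+2-2, 5+0) = 5
r[3] = max(2+5-2, 5+2-2, 8+0) = 8
r[4] = max(2+8-2, 5+5-2, 8+2-2, 5+0) = 8
r[5] = max(2+8-2, 5+8-2, 8+5-2, 5+2-2, 11+0) = 11
r[6] = max(2+11-2, 5+8-2, 8+8-2, 5+5-2, 11+2-2, 19+0) = 19
r[7] = max(2+19-2, 5+11-2, 8+8-2, …, 19+2-2, 17+0) = 19
One optimal plan: pieces 6 + 1 (1 cut) → $21 − $2 = $19.

19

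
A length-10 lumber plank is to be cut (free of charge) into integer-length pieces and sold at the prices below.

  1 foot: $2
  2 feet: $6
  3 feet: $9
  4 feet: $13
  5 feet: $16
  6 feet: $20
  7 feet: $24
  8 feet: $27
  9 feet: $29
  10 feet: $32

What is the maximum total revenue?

33

Build R[k] bottom-up: R[k] = max over allowed piece i of (p[i] + R[k−i]).
R[1] = 2
R[2] = 6
R[3] = 9
R[4] = 13
R[5] = 16
R[6] = 20
R[7] = 24
R[8] = 27
R[9] = 30  (first piece 2, then R[7]=24)
R[10] = 33  (first piece 2, then R[8]=27)
One optimal cutting: 8 + 2 → $27 + $6 = $33.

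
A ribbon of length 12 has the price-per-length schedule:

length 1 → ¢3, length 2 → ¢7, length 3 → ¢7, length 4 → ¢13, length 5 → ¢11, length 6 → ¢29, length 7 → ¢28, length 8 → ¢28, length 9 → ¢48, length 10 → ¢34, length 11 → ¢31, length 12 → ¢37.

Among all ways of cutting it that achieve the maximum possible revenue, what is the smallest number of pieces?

2

Consider every possible first cut. r[k] is the best of p[i]+r[k−i] over all sellable i≤k.
r[1] = 3
r[2] = max(3+3, 7+0) = 7
r[3] = max(3+7, 7+3, 7+0) = 10
r[4] = max(3+10, 7+7, 7+3, 13+0) = 14
r[5] = max(3+14, 7+10, 7+7, 13+3, 11+0) = 17
r[6] = max(3+17, 7+14, 7+10, 13+7, 11+3, 29+0) = 29
r[7] = max(3+29, 7+17, 7+14, …, 29+3, 28+0) = 32
r[8] = max(3+32, 7+29, 7+17, …, 28+3, 28+0) = 36
r[9] = max(3+36, 7+32, 7+29, …, 28+3, 48+0) = 48
r[10] = max(3+48, 7+36, 7+32, …, 48+3, 34+0) = 51
r[11] = max(3+51, 7+48, 7+36, …, 34+3, 31+0) = 55
r[12] = max(3+55, 7+51, 7+48, …, 31+3, 37+0) = 58
Maximum revenue is ¢58.
Now minimize piece count subject to staying optimal: for each k, pieces[k] = 1 + min over i with p[i]+r[k−i]=r[k] of pieces[k−i].
pieces[9] = 1
pieces[10] = 2
pieces[11] = 2
pieces[12] = 2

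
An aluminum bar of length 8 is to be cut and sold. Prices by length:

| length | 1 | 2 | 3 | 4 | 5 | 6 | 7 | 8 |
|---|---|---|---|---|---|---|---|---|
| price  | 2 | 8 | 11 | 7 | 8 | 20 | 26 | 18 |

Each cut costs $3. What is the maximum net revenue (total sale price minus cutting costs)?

25

Consider every possible first cut. r[k] is the best of p[i]+r[k−i] over all sellable i≤k, charging 3 whenever i<k.
r[1] = 2
r[2] = max(2+2-3, 8+0) = 8
r[3] = max(2+8-3, 8+2-3, 11+0) = 11
r[4] = max(2+11-3, 8+8-3, 11+2-3, 7+0) = 13
r[5] = max(2+13-3, 8+11-3, 11+8-3, 7+2-3, 8+0) = 16
r[6] = max(2+16-3, 8+13-3, 11+11-3, 7+8-3, 8+2-3, 20+0) = 20
r[7] = max(2+20-3, 8+16-3, 11+13-3, …, 20+2-3, 26+0) = 26
r[8] = max(2+26-3, 8+20-3, 11+16-3, …, 26+2-3, 18+0) = 25
One optimal plan: pieces 7 + 1 (1 cut) → $28 − $3 = $25.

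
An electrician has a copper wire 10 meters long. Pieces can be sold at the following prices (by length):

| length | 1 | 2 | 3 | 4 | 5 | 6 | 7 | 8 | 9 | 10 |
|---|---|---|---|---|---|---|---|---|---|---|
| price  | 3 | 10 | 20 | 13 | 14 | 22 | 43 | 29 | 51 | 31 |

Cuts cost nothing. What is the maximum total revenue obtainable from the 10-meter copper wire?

63

Build v[k] bottom-up: v[k] = max over allowed piece i of (p[i] + v[k−i]).
v[1] = 3
v[2] = max(3+3, 10+0) = 10
v[3] = max(3+10, 10+3, 20+0) = 20
v[4] = max(3+20, 10+10, 20+3, 13+0) = 23
v[5] = max(3+23, 10+20, 20+10, 13+3, 14+0) = 30
v[6] = max(3+30, 10+23, 20+20, 13+10, 14+3, 22+0) = 40
v[7] = max(3+40, 10+30, 20+23, …, 22+3, 43+0) = 43
v[8] = max(3+43, 10+40, 20+30, …, 43+3, 29+0) = 50
v[9] = max(3+50, 10+43, 20+40, …, 29+3, 51+0) = 60
v[10] = max(3+60, 10+50, 20+43, …, 51+3, 31+0) = 63
One optimal cutting: 3 + 3 + 3 + 1 → €20 + €20 + €20 + €3 = €63.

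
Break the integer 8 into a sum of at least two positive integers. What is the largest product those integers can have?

18

Fill f[k] for k=2..8: at each k try every first piece i and multiply by the better of (k−i) uncut or f[k−i].
f[2] = 1*max(1,0) = 1*1 = 1
f[3] = 1*max(2,1) = 1*2 = 2
f[4] = 2*max(2,1) = 2*2 = 4
f[5] = 2*max(3,2) = 2*3 = 6
f[6] = 3*max(3,2) = 3*3 = 9
f[7] = 2*max(5,6) = 2*6 = 12
f[8] = 2*max(6,9) = 2*9 = 18
One optimal split: 3 + 3 + 2; product 3*3*2 = 18.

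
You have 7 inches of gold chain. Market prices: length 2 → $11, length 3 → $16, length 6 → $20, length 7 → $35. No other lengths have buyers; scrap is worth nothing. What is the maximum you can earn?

Build r[k] bottom-up: r[k] = max over allowed piece i of (p[i] + r[k−i]).
r[1] = 0
r[2] = 11
r[3] = max(11+0, 16+0) = 16
r[4] = max(11+11, 16+0) = 22
r[5] = max(11+16, 16+11) = 27
r[6] = max(11+22, 16+16, 20+0) = 33
r[7] = max(11+27, 16+22, 20+0, 35+0) = 38
One optimal cutting: 3 + 2 + 2 → $38.

38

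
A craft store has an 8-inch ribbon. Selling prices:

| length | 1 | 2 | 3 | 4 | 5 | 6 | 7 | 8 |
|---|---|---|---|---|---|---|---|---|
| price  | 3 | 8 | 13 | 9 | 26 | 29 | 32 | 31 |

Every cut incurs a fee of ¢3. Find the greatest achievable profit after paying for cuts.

36

Build r[k] bottom-up: r[k] = max over allowed piece i of (p[i] + r[k−i]) − 3 per cut.
r[1] = 3
r[2] = max(3+3-3, 8+0) = 8
r[3] = max(3+8-3, 8+3-3, 13+0) = 13
r[4] = max(3+13-3, 8+8-3, 13+3-3, 9+0) = 13
r[5] = max(3+13-3, 8+13-3, 13+8-3, 9+3-3, 26+0) = 26
r[6] = max(3+26-3, 8+13-3, 13+13-3, 9+8-3, 26+3-3, 29+0) = 29
r[7] = max(3+29-3, 8+26-3, 13+13-3, …, 29+3-3, 32+0) = 32
r[8] = max(3+32-3, 8+29-3, 13+26-3, …, 32+3-3, 31+0) = 36
One optimal plan: pieces 5 + 3 (1 cut) → ¢39 − ¢3 = ¢36.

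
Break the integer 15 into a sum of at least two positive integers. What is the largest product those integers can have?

Fill f[k] for k=2..15: at each k try every first piece i and multiply by the better of (k−i) uncut or f[k−i].
f[2] = 1*max(1,0) = 1*1 = 1
f[3] = 1*max(2,1) = 1*2 = 2
f[4] = 2*max(2,1) = 2*2 = 4
f[5] = 2*max(3,2) = 2*3 = 6
f[6] = 3*max(3,2) = 3*3 = 9
f[7] = 2*max(5,6) = 2*6 = 12
f[8] = 2*max(6,9) = 2*9 = 18
f[9] = 3*max(6,9) = 3*9 = 27
f[10] = 2*max(8,18) = 2*18 = 36
f[11] = 2*max(9,27) = 2*27 = 54
f[12] = 3*max(9,27) = 3*27 = 81
f[13] = 2*max(11,54) = 2*54 = 108
f[14] = 2*max(12,81) = 2*81 = 162
f[15] = 3*max(12,81) = 3*81 = 243
One optimal split: 3 + 3 + 3 + 3 + 3; product 3*3*3*3*3 = 243.

243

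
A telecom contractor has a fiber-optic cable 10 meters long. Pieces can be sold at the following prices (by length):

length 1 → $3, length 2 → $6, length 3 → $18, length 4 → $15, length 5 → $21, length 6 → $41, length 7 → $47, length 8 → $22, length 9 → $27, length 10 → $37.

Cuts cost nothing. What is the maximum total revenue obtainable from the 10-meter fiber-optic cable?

65

Let best[k] be the best obtainable value from length k. For each k, try every first piece i and keep the best of price[i] + best[k−i].
best[1] = 3
best[2] = max(3+3, 6+0) = 6
best[3] = max(3+6, 6+3, 18+0) = 18
best[4] = max(3+18, 6+6, 18+3, 15+0) = 21
best[5] = max(3+21, 6+18, 18+6, 15+3, 21+0) = 24
best[6] = max(3+24, 6+21, 18+18, 15+6, 21+3, 41+0) = 41
best[7] = max(3+41, 6+24, 18+21, …, 41+3, 47+0) = 47
best[8] = max(3+47, 6+41, 18+24, …, 47+3, 22+0) = 50
best[9] = max(3+50, 6+47, 18+41, …, 22+3, 27+0) = 59
best[10] = max(3+59, 6+50, 18+47, …, 27+3, 37+0) = 65
One optimal cutting: 7 + 3 → $47 + $18 = $65.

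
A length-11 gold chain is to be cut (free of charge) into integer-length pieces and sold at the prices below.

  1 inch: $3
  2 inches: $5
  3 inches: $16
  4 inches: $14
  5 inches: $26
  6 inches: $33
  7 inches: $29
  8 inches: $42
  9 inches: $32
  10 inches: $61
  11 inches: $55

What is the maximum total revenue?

Build r[k] bottom-up: r[k] = max over allowed piece i of (p[i] + r[k−i]).
r[1] = 3
r[2] = 6  (first piece 1, then r[1]=3)
r[3] = 16
r[4] = 19  (first piece 1, then r[3]=16)
r[5] = 26
r[6] = 33
r[7] = 36  (first piece 1, then r[6]=33)
r[8] = 42  (first piece 3, then r[5]=26)
r[9] = 49  (first piece 3, then r[6]=33)
r[10] = 61
r[11] = 64  (first piece 1, then r[10]=61)
One optimal cutting: 10 + 1 → $61 + $3 = $64.

64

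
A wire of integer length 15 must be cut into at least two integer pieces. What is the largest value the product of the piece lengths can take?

Define m[k] = max over 1≤i<k of i · max(k−i, m[k−i]); the inner max lets the remainder stay uncut if that's better.
Small cases: m[2]=1, m[3]=2, m[4]=4, m[5]=6, m[6]=9, m[7]=12.
m[8] = 2×max(6,9) = 2×9 = 18
m[9] = 3×max(6,9) = 3×9 = 27
m[10] = 2×max(8,18) = 2×18 = 36
m[11] = 2×max(9,27) = 2×27 = 54
m[12] = 3×max(9,27) = 3×27 = 81
m[13] = 2×max(11,54) = 2×54 = 108
m[14] = 2×max(12,81) = 2×81 = 162
m[15] = 3×max(12,81) = 3×81 = 243
One optimal split: 3 + 3 + 3 + 3 + 3; product 3×3×3×3×3 = 243.

243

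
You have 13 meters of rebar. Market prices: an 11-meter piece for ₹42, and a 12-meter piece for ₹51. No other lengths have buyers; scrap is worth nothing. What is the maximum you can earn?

Build f[k] bottom-up: f[k] = max over allowed piece i of (p[i] + f[k−i]).
f[1] = 0
f[2] = 0
f[3] = 0
f[4] = 0
f[5] = 0
f[6] = 0
f[7] = 0
f[8] = 0
f[9] = 0
f[10] = 0
f[11] = 42
f[12] = max(42+0, 51+0) = 51
f[13] = max(42+0, 51+0) = 51
One optimal cutting: pieces 12 with 1 meter of scrap → ₹51.

51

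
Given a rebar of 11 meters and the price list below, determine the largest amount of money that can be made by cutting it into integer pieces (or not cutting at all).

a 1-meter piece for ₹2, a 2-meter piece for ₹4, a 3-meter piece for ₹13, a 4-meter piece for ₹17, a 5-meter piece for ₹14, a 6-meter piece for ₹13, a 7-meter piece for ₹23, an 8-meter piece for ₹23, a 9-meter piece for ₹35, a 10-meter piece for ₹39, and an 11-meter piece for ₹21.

47

Consider every possible first cut. best[k] is the best of p[i]+best[k−i] over all sellable i≤k.
best[1] = 2
best[2] = 4  (first piece 1, then best[1]=2)
best[3] = 13
best[4] = 17
best[5] = 19  (first piece 1, then best[4]=17)
best[6] = 26  (first piece 3, then best[3]=13)
best[7] = 30  (first piece 3, then best[4]=17)
best[8] = 34  (first piece 4, then best[4]=17)
best[9] = 39  (first piece 3, then best[6]=26)
best[10] = 43  (first piece 3, then best[7]=30)
best[11] = 47  (first piece 3, then best[8]=34)
One optimal cutting: 4 + 4 + 3 → ₹17 + ₹17 + ₹13 = ₹47.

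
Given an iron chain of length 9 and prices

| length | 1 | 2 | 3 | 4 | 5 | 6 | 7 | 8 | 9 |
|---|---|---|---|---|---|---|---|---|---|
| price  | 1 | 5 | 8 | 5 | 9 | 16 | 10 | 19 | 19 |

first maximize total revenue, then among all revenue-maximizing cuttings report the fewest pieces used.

2

Let r[k] be the best obtainable value from length k. For each k, try every first piece i and keep the best of price[i] + r[k−i].
r[1] = 1
r[2] = max(1+1, 5+0) = 5
r[3] = max(1+5, 5+1, 8+0) = 8
r[4] = max(1+8, 5+5, 8+1, 5+0) = 10
r[5] = max(1+10, 5+8, 8+5, 5+1, 9+0) = 13
r[6] = max(1+13, 5+10, 8+8, 5+5, 9+1, 16+0) = 16
r[7] = max(1+16, 5+13, 8+10, …, 16+1, 10+0) = 18
r[8] = max(1+18, 5+16, 8+13, …, 10+1, 19+0) = 21
r[9] = max(1+21, 5+18, 8+16, …, 19+1, 19+0) = 24
Maximum revenue is $24.
Now minimize piece count subject to staying optimal: for each k, pieces[k] = 1 + min over i with p[i]+r[k−i]=r[k] of pieces[k−i].
pieces[6] = 1
pieces[7] = 3
pieces[8] = 2
pieces[9] = 2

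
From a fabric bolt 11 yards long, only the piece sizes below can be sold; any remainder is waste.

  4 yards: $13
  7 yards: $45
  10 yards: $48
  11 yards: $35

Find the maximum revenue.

Build best[k] bottom-up: best[k] = max over allowed piece i of (p[i] + best[k−i]).
best[1] = 0
best[2] = 0
best[3] = 0
best[4] = 13
best[5] = 13
best[6] = 13
best[7] = 45
best[8] = 45
best[9] = 45
best[10] = 48
best[11] = 58  (first piece 4, then best[7]=45)
One optimal cutting: 7 + 4 → $58.

58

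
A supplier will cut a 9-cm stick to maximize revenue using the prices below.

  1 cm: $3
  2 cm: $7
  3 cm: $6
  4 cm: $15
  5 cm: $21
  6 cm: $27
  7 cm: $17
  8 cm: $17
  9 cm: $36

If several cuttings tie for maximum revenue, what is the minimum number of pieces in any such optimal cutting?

Build r[k] bottom-up: r[k] = max over allowed piece i of (p[i] + r[k−i]).
r[1] = 3
r[2] = max(3+3, 7+0) = 7
r[3] = max(3+7, 7+3, 6+0) = 10
r[4] = max(3+10, 7+7, 6+3, 15+0) = 15
r[5] = max(3+15, 7+10, 6+7, 15+3, 21+0) = 21
r[6] = max(3+21, 7+15, 6+10, 15+7, 21+3, 27+0) = 27
r[7] = max(3+27, 7+21, 6+15, …, 27+3, 17+0) = 30
r[8] = max(3+30, 7+27, 6+21, …, 17+3, 17+0) = 34
r[9] = max(3+34, 7+30, 6+27, …, 17+3, 36+0) = 37
Maximum revenue is $37.
Now minimize piece count subject to staying optimal: for each k, pieces[k] = 1 + min over i with p[i]+r[k−i]=r[k] of pieces[k−i].
pieces[6] = 1
pieces[7] = 2
pieces[8] = 2
pieces[9] = 3

3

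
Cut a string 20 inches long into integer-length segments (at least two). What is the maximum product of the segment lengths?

Let prod[k] be the best product for length k (with at least one cut). For each first piece i, the rest contributes max(k−i, prod[k−i]).
prod[2] = 1×max(1,0) = 1×1 = 1
prod[3] = max(1×2, 2×1) = 2
prod[4] = max(1×3, 2×2, 3×1) = 4
prod[5] = max(1×4, 2×3, 3×2, 4×1) = 6
prod[6] = max(1×6, 2×4, 3×3, 4×2, 5×1) = 9
prod[7] = max(1×9, 2×6, 3×4, 4×3, 5×2, 6×1) = 12
prod[8] = max(1×12, 2×9, 3×6, …, 6×2, 7×1) = 18
prod[9] = max(1×18, 2×12, 3×9, …, 7×2, 8×1) = 27
prod[10] = max(1×27, 2×18, 3×12, …, 8×2, 9×1) = 36
prod[11] = max(1×36, 2×27, 3×18, …, 9×2, 10×1) = 54
prod[12] = max(1×54, 2×36, 3×27, …, 10×2, 11×1) = 81
prod[13] = max(1×81, 2×54, 3×36, …, 11×2, 12×1) = 108
prod[14] = max(1×108, 2×81, 3×54, …, 12×2, 13×1) = 162
prod[15] = max(1×162, 2×108, 3×81, …, 13×2, 14×1) = 243
prod[16] = max(1×243, 2×162, 3×108, …, 14×2, 15×1) = 324
prod[17] = max(1×324, 2×243, 3×162, …, 15×2, 16×1) = 486
prod[18] = max(1×486, 2×324, 3×243, …, 16×2, 17×1) = 729
prod[19] = max(1×729, 2×486, 3×324, …, 17×2, 18×1) = 972
prod[20] = max(1×972, 2×729, 3×486, …, 18×2, 19×1) = 1458
One optimal split: 3 + 3 + 3 + 3 + 3 + 3 + 2; product 3×3×3×3×3×3×2 = 1458.

1458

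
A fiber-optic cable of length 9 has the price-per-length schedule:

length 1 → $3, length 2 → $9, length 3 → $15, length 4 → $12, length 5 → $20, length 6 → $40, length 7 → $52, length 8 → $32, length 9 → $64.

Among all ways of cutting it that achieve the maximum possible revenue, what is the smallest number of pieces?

Let r[k] be the best obtainable value from length k. For each k, try every first piece i and keep the best of price[i] + r[k−i].
r[1] = 3
r[2] = max(3+3, 9+0) = 9
r[3] = max(3+9, 9+3, 15+0) = 15
r[4] = max(3+15, 9+9, 15+3, 12+0) = 18
r[5] = max(3+18, 9+15, 15+9, 12+3, 20+0) = 24
r[6] = max(3+24, 9+18, 15+15, 12+9, 20+3, 40+0) = 40
r[7] = max(3+40, 9+24, 15+18, …, 40+3, 52+0) = 52
r[8] = max(3+52, 9+40, 15+24, …, 52+3, 32+0) = 55
r[9] = max(3+55, 9+52, 15+40, …, 32+3, 64+0) = 64
Maximum revenue is $64.
Now minimize piece count subject to staying optimal: for each k, pieces[k] = 1 + min over i with p[i]+r[k−i]=r[k] of pieces[k−i].
pieces[6] = 1
pieces[7] = 1
pieces[8] = 2
pieces[9] = 1

1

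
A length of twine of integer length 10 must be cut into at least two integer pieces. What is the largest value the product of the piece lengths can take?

Fill m[k] for k=2..10: at each k try every first piece i and multiply by the better of (k−i) uncut or m[k−i].
Small cases: m[2]=1, m[3]=2, m[4]=4, m[5]=6.
m[6] = 3×max(3,2) = 3×3 = 9
m[7] = 2×max(5,6) = 2×6 = 12
m[8] = 2×max(6,9) = 2×9 = 18
m[9] = 3×max(6,9) = 3×9 = 27
m[10] = 2×max(8,18) = 2×18 = 36
One optimal split: 3 + 3 + 2 + 2; product 3×3×2×2 = 36.

36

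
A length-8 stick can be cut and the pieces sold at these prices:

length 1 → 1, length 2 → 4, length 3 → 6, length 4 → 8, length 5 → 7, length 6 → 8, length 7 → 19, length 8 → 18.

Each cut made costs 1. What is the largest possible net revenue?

19

Build net[k] bottom-up: net[k] = max over allowed piece i of (p[i] + net[k−i]) − 1 per cut.
net[1] = 1
net[2] = max(1+1-1, 4+0) = 4
net[3] = max(1+4-1, 4+1-1, 6+0) = 6
net[4] = max(1+6-1, 4+4-1, 6+1-1, 8+0) = 8
net[5] = max(1+8-1, 4+6-1, 6+4-1, 8+1-1, 7+0) = 9
net[6] = max(1+9-1, 4+8-1, 6+6-1, 8+4-1, 7+1-1, 8+0) = 11
net[7] = max(1+11-1, 4+9-1, 6+8-1, …, 8+1-1, 19+0) = 19
net[8] = max(1+19-1, 4+11-1, 6+9-1, …, 19+1-1, 18+0) = 19
One optimal plan: pieces 7 + 1 (1 cut) → 20 − 1 = 19.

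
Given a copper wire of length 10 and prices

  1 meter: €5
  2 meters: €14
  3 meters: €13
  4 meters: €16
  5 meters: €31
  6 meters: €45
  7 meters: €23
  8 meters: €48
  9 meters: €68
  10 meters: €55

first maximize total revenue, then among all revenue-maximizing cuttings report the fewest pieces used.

2

Consider every possible first cut. r[k] is the best of p[i]+r[k−i] over all sellable i≤k.
r[1] = 5
r[2] = max(5+5, 14+0) = 14
r[3] = max(5+14, 14+5, 13+0) = 19
r[4] = max(5+19, 14+14, 13+5, 16+0) = 28
r[5] = max(5+28, 14+19, 13+14, 16+5, 31+0) = 33
r[6] = max(5+33, 14+28, 13+19, 16+14, 31+5, 45+0) = 45
r[7] = max(5+45, 14+33, 13+28, …, 45+5, 23+0) = 50
r[8] = max(5+50, 14+45, 13+33, …, 23+5, 48+0) = 59
r[9] = max(5+59, 14+50, 13+45, …, 48+5, 68+0) = 68
r[10] = max(5+68, 14+59, 13+50, …, 68+5, 55+0) = 73
Maximum revenue is €73.
Now minimize piece count subject to staying optimal: for each k, pieces[k] = 1 + min over i with p[i]+r[k−i]=r[k] of pieces[k−i].
pieces[7] = 2
pieces[8] = 2
pieces[9] = 1
pieces[10] = 2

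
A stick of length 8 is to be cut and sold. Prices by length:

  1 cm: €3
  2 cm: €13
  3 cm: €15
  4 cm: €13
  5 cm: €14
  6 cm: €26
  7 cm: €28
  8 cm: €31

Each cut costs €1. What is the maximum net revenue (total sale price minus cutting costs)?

Build net[k] bottom-up: net[k] = max over allowed piece i of (p[i] + net[k−i]) − 1 per cut.
net[1] = 3
net[2] = 13
net[3] = 15  (first piece 1, then net[2]=13)
net[4] = 25  (first piece 2, then net[2]=13)
net[5] = 27  (first piece 1, then net[4]=25)
net[6] = 37  (first piece 2, then net[4]=25)
net[7] = 39  (first piece 1, then net[6]=37)
net[8] = 49  (first piece 2, then net[6]=37)
One optimal plan: pieces 2 + 2 + 2 + 2 (3 cuts) → €52 − €3 = €49.

49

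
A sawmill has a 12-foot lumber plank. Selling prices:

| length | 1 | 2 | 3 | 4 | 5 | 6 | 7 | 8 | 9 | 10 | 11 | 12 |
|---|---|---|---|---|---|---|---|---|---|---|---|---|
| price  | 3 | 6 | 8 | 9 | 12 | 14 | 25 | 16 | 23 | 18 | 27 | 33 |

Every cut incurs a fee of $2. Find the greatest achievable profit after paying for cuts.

Build r[k] bottom-up: r[k] = max over allowed piece i of (p[i] + r[k−i]) − 2 per cut.
r[1] = 3
r[2] = 6
r[3] = 8
r[4] = 10  (first piece 2, then r[2]=6)
r[5] = 12  (first piece 2, then r[3]=8)
r[6] = 14  (first piece 2, then r[4]=10)
r[7] = 25
r[8] = 26  (first piece 1, then r[7]=25)
r[9] = 29  (first piece 2, then r[7]=25)
r[10] = 31  (first piece 3, then r[7]=25)
r[11] = 33  (first piece 2, then r[9]=29)
r[12] = 35  (first piece 2, then r[10]=31)
One optimal plan: pieces 7 + 3 + 2 (2 cuts) → $39 − $4 = $35.

35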